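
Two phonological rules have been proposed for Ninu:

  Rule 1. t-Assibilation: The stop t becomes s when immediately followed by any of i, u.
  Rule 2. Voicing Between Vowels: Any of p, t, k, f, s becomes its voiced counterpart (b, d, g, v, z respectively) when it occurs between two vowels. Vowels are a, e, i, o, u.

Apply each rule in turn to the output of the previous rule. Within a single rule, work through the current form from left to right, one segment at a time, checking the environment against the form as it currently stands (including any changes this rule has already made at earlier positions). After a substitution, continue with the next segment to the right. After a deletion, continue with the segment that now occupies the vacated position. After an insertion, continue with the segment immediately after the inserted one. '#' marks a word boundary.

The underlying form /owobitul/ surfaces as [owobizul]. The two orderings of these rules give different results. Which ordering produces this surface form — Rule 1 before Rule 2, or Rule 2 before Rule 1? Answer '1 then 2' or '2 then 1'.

1 then 2

Order 1 then 2:
  1 t-Assibilation: [owobitul] → [owobisul]
  2 Voicing Between Vowels: [owobisul] → [owobizul]
  result: [owobizul]
Order 2 then 1:
  2 Voicing Between Vowels: [owobitul] → [owobidul]
  1 t-Assibilation: no change — [owobidul]
  result: [owobidul]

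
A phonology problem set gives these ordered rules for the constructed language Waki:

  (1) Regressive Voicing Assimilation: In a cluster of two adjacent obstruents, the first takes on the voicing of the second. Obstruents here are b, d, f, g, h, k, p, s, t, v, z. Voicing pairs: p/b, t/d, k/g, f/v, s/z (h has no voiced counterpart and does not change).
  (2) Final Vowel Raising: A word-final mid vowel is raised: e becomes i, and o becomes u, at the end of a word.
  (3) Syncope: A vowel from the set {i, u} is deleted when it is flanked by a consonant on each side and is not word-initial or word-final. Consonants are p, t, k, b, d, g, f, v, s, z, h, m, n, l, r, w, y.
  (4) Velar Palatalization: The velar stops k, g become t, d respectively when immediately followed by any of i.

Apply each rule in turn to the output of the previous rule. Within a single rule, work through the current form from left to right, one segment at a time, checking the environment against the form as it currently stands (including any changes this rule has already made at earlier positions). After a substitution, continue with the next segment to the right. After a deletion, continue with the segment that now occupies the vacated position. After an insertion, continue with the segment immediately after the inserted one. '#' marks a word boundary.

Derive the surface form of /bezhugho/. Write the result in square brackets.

[beshkhu]

(1) Regressive Voicing Assimilation: [bezhugho] → [beshukho]
(2) Final Vowel Raising: [beshukho] → [beshukhu]
(3) Syncope: [beshukhu] → [beshkhu]
(4) Velar Palatalization: no change — [beshkhu]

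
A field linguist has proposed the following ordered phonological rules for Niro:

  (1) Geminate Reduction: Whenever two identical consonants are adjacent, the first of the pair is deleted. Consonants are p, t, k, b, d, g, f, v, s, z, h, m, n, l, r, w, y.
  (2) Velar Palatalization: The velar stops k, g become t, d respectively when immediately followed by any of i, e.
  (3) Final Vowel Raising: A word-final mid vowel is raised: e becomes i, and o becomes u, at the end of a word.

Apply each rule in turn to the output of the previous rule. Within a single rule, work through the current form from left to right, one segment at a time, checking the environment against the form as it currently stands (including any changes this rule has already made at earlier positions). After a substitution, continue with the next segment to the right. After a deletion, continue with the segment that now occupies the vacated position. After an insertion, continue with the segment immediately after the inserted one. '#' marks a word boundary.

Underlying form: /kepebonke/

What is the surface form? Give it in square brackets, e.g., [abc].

(1) Geminate Reduction: no change — [kepebonke]
(2) Velar Palatalization: [kepebonke] → [tepebonte]
(3) Final Vowel Raising: [tepebonte] → [tepebonti]

[tepebonti]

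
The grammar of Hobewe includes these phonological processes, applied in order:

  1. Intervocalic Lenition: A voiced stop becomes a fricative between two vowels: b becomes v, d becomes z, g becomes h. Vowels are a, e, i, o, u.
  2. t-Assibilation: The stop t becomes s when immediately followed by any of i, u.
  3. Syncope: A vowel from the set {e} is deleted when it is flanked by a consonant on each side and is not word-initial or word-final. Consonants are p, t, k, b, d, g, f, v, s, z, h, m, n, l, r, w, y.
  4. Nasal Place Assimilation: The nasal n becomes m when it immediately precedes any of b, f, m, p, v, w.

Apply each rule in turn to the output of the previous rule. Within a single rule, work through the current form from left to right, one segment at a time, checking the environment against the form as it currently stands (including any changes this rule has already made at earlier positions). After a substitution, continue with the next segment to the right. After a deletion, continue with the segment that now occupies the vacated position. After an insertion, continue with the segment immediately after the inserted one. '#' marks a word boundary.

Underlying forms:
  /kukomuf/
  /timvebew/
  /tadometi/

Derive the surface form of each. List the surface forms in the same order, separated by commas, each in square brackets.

/kukomuf/:
  1 Intervocalic Lenition: no change — [kukomuf]
  2 t-Assibilation: no change — [kukomuf]
  3 Syncope: no change — [kukomuf]
  4 Nasal Place Assimilation: no change — [kukomuf]
/timvebew/:
  1 Intervocalic Lenition: [timvebew] → [timvevew]
  2 t-Assibilation: [timvevew] → [simvevew]
  3 Syncope: [simvevew] → [simvvw]
  4 Nasal Place Assimilation: no change — [simvvw]
/tadometi/:
  1 Intervocalic Lenition: [tadometi] → [tazometi]
  2 t-Assibilation: [tazometi] → [tazomesi]
  3 Syncope: [tazomesi] → [tazomsi]
  4 Nasal Place Assimilation: no change — [tazomsi]

[kukomuf], [simvvw], [tazomsi]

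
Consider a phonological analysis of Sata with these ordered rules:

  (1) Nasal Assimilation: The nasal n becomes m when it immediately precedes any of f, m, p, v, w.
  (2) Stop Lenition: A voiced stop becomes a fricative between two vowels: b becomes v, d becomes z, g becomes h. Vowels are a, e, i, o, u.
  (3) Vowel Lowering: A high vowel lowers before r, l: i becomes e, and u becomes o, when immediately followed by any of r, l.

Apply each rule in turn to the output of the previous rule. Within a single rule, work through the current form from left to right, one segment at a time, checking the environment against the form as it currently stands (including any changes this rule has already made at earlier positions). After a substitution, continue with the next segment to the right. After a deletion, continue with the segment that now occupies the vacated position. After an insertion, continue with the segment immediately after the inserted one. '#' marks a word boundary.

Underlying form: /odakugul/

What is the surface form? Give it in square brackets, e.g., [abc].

[ozakuhol]

(1) Nasal Assimilation: no change — [odakugul]
(2) Stop Lenition: [odakugul] → [ozakuhul]
(3) Vowel Lowering: [ozakuhul] → [ozakuhol]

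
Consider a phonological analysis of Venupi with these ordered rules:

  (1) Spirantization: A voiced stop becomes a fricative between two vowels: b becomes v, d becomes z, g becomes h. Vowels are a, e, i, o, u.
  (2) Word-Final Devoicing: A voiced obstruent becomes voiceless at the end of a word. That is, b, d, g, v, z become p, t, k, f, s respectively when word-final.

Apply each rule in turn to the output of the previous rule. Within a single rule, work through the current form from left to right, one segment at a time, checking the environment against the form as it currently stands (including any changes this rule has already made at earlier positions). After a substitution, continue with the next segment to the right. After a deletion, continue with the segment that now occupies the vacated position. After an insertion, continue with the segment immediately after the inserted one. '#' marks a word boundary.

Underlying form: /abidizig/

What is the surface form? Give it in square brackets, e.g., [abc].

[avizizik]

(1) Spirantization: [abidizig] → [avizizig]
(2) Word-Final Devoicing: [avizizig] → [avizizik]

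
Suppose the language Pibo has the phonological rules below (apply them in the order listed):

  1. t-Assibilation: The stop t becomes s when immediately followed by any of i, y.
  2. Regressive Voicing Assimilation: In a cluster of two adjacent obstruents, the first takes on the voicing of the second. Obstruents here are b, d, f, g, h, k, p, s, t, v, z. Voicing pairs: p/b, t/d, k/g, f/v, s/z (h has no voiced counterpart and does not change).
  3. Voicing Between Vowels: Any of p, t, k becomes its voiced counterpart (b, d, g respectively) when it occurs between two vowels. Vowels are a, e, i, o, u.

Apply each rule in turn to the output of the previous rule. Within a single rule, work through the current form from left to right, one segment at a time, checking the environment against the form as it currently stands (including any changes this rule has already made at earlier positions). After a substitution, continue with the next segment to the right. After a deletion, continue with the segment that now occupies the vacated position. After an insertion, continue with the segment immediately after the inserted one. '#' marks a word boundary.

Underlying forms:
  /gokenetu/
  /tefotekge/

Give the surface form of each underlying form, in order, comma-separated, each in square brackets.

/gokenetu/:
  1 t-Assibilation: no change — [gokenetu]
  2 Regressive Voicing Assimilation: no change — [gokenetu]
  3 Voicing Between Vowels: [gokenetu] → [gogenedu]
/tefotekge/:
  1 t-Assibilation: no change — [tefotekge]
  2 Regressive Voicing Assimilation: [tefotekge] → [tefotegge]
  3 Voicing Between Vowels: [tefotegge] → [tefodegge]

[gogenedu], [tefodegge]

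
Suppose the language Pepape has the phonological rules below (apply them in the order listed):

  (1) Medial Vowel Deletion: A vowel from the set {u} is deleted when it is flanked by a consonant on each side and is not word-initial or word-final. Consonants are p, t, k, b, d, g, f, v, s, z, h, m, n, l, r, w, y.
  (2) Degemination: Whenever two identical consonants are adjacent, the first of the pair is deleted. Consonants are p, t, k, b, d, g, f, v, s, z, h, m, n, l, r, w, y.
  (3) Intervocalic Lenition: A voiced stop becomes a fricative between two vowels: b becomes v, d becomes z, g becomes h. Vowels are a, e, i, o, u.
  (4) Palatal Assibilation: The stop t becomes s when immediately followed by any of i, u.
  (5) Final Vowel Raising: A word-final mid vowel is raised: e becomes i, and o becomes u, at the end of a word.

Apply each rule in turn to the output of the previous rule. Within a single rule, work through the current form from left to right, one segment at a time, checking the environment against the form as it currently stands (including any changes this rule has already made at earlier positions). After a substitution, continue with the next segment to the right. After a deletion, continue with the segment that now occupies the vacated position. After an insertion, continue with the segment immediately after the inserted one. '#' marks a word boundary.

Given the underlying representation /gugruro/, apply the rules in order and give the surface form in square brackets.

(1) Medial Vowel Deletion: [gugruro] → [ggrro]
(2) Degemination: [ggrro] → [gro]
(3) Intervocalic Lenition: no change — [gro]
(4) Palatal Assibilation: no change — [gro]
(5) Final Vowel Raising: [gro] → [gru]

[gru]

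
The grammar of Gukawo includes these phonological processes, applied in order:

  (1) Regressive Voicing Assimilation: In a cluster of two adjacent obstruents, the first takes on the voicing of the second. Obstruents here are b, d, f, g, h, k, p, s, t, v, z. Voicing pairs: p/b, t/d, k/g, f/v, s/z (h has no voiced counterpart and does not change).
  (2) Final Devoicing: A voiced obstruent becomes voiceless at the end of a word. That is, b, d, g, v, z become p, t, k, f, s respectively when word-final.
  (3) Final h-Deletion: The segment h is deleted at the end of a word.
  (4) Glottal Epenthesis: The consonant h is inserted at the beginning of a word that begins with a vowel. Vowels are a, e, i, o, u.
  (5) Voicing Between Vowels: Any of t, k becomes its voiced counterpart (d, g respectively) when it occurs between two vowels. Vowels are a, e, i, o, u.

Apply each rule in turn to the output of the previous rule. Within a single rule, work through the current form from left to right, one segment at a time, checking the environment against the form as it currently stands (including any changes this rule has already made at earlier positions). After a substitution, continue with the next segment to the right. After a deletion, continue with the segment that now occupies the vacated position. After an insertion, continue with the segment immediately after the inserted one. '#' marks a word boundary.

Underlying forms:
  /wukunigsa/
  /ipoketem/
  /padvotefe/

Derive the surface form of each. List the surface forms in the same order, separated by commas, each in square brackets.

/wukunigsa/:
  (1) Regressive Voicing Assimilation: [wukunigsa] → [wukuniksa]
  (2) Final Devoicing: no change — [wukuniksa]
  (3) Final h-Deletion: no change — [wukuniksa]
  (4) Glottal Epenthesis: no change — [wukuniksa]
  (5) Voicing Between Vowels: [wukuniksa] → [wuguniksa]
/ipoketem/:
  (1) Regressive Voicing Assimilation: no change — [ipoketem]
  (2) Final Devoicing: no change — [ipoketem]
  (3) Final h-Deletion: no change — [ipoketem]
  (4) Glottal Epenthesis: [ipoketem] → [hipoketem]
  (5) Voicing Between Vowels: [hipoketem] → [hipogedem]
/padvotefe/:
  (1) Regressive Voicing Assimilation: no change — [padvotefe]
  (2) Final Devoicing: no change — [padvotefe]
  (3) Final h-Deletion: no change — [padvotefe]
  (4) Glottal Epenthesis: no change — [padvotefe]
  (5) Voicing Between Vowels: [padvotefe] → [padvodefe]

[wuguniksa], [hipogedem], [padvodefe]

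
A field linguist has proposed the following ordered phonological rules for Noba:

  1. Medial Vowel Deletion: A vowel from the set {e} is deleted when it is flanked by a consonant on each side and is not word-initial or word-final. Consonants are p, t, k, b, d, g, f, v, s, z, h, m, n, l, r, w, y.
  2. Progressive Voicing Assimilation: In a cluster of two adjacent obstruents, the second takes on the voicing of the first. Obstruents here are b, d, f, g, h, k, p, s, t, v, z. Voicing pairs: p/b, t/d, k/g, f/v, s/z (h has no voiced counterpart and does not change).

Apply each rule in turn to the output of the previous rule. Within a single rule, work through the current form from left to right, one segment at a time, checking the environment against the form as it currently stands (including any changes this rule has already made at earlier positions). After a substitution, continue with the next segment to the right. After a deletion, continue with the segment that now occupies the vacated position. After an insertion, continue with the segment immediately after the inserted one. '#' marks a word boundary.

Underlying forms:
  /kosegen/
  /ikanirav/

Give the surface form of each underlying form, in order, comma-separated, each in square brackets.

[koskn], [ikanirav]

/kosegen/:
  1 Medial Vowel Deletion: [kosegen] → [kosgn]
  2 Progressive Voicing Assimilation: [kosgn] → [koskn]
/ikanirav/:
  1 Medial Vowel Deletion: no change — [ikanirav]
  2 Progressive Voicing Assimilation: no change — [ikanirav]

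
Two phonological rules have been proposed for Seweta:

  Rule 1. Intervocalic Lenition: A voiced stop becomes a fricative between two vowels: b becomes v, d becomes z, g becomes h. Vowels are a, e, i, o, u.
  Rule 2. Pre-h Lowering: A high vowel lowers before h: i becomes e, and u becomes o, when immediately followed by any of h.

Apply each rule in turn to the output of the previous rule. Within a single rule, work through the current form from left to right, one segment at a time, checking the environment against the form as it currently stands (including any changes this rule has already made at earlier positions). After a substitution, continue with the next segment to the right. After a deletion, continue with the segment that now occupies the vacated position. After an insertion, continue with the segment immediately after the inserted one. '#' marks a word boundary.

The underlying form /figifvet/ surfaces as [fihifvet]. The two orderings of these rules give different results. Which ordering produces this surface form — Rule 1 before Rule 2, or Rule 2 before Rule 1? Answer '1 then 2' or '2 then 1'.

Order 1 then 2:
  1 Intervocalic Lenition: [figifvet] → [fihifvet]
  2 Pre-h Lowering: [fihifvet] → [fehifvet]
  result: [fehifvet]
Order 2 then 1:
  2 Pre-h Lowering: no change — [figifvet]
  1 Intervocalic Lenition: [figifvet] → [fihifvet]
  result: [fihifvet]

2 then 1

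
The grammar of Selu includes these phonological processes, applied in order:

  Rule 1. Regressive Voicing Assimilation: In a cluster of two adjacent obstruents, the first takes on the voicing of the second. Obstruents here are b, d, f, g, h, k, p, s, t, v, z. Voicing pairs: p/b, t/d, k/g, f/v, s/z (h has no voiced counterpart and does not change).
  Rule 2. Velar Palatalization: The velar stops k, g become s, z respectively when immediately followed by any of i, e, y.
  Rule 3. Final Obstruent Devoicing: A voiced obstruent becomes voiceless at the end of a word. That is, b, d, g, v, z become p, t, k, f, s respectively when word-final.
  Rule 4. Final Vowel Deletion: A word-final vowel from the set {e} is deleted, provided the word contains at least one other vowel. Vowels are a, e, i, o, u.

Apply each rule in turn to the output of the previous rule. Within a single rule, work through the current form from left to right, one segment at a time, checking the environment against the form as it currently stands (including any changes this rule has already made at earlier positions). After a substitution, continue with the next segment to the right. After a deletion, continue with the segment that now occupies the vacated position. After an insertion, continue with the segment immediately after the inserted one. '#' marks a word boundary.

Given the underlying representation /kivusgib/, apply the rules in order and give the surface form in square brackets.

[sivuzzip]

Rule 1 Regressive Voicing Assimilation: [kivusgib] → [kivuzgib]
Rule 2 Velar Palatalization: [kivuzgib] → [sivuzzib]
Rule 3 Final Obstruent Devoicing: [sivuzzib] → [sivuzzip]
Rule 4 Final Vowel Deletion: no change — [sivuzzip]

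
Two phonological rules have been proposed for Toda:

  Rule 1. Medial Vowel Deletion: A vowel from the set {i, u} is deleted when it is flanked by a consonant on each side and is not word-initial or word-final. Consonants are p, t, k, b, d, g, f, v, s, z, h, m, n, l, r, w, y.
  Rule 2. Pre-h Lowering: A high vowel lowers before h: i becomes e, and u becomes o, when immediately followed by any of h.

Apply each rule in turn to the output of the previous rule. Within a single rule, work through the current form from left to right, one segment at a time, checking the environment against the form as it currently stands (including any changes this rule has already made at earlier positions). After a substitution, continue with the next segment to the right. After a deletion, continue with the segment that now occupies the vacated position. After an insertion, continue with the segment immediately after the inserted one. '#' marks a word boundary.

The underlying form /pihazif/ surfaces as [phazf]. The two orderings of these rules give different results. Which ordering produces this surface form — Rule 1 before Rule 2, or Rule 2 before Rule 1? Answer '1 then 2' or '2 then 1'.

1 then 2

Order 1 then 2:
  1 Medial Vowel Deletion: [pihazif] → [phazf]
  2 Pre-h Lowering: no change — [phazf]
  result: [phazf]
Order 2 then 1:
  2 Pre-h Lowering: [pihazif] → [pehazif]
  1 Medial Vowel Deletion: [pehazif] → [pehazf]
  result: [pehazf]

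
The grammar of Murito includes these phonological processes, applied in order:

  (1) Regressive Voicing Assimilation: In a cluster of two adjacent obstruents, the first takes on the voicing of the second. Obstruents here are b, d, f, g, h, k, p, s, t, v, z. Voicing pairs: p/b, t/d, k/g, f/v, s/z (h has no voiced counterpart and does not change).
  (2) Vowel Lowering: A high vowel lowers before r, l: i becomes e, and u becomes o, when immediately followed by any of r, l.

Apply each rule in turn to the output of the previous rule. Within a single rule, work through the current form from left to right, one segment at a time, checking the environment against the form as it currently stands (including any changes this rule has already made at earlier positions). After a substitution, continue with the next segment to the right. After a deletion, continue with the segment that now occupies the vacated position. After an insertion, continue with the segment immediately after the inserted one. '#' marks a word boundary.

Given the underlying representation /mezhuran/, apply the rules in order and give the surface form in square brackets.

[meshoran]

(1) Regressive Voicing Assimilation: [mezhuran] → [meshuran]
(2) Vowel Lowering: [meshuran] → [meshoran]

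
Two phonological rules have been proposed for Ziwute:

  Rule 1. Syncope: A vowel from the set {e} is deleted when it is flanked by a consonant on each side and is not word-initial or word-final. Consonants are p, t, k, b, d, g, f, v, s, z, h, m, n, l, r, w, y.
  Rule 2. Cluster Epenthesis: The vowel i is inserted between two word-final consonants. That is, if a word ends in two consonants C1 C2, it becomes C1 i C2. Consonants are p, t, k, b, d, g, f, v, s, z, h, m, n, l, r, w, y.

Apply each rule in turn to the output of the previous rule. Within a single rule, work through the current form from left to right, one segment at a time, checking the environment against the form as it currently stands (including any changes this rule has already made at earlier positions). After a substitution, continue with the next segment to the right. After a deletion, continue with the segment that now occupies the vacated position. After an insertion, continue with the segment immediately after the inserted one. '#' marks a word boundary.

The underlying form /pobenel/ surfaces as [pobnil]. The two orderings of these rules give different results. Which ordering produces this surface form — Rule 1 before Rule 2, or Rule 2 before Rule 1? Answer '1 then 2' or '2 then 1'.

1 then 2

Order 1 then 2:
  1 Syncope: [pobenel] → [pobnl]
  2 Cluster Epenthesis: [pobnl] → [pobnil]
  result: [pobnil]
Order 2 then 1:
  2 Cluster Epenthesis: no change — [pobenel]
  1 Syncope: [pobenel] → [pobnl]
  result: [pobnl]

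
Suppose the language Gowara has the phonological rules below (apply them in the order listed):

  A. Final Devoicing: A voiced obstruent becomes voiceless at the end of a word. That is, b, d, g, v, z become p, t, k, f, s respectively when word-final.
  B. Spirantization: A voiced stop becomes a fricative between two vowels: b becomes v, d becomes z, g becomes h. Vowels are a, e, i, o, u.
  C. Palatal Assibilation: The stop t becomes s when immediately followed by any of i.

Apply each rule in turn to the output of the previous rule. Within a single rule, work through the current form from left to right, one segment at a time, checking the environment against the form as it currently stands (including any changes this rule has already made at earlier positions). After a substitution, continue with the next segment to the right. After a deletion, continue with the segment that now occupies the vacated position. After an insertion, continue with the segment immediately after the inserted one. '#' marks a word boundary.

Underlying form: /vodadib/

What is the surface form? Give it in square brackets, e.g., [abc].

[vozazip]

A Final Devoicing: [vodadib] → [vodadip]
B Spirantization: [vodadip] → [vozazip]
C Palatal Assibilation: no change — [vozazip]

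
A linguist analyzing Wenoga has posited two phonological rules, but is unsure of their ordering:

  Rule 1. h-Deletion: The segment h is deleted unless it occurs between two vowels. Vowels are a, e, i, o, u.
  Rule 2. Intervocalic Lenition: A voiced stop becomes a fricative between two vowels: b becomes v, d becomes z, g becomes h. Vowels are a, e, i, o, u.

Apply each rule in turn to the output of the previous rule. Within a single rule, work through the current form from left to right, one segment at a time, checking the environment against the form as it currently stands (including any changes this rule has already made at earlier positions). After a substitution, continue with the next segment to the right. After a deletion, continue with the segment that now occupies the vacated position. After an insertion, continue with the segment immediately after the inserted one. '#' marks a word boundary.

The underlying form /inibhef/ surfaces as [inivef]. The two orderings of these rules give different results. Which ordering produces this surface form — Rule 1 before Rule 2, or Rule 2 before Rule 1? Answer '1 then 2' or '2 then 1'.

Order 1 then 2:
  1 h-Deletion: [inibhef] → [inibef]
  2 Intervocalic Lenition: [inibef] → [inivef]
  result: [inivef]
Order 2 then 1:
  2 Intervocalic Lenition: no change — [inibhef]
  1 h-Deletion: [inibhef] → [inibef]
  result: [inibef]

1 then 2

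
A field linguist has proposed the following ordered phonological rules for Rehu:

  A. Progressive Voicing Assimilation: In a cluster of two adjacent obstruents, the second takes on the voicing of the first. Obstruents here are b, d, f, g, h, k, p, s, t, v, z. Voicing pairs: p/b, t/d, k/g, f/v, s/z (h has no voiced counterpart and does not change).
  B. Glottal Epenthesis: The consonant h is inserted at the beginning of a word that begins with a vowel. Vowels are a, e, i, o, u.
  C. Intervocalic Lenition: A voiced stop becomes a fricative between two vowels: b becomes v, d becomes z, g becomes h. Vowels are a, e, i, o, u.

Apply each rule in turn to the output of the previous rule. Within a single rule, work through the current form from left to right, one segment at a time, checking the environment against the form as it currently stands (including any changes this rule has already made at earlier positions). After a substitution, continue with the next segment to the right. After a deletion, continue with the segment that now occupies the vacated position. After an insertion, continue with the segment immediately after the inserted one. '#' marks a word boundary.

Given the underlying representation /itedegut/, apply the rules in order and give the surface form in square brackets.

[hitezehut]

A Progressive Voicing Assimilation: no change — [itedegut]
B Glottal Epenthesis: [itedegut] → [hitedegut]
C Intervocalic Lenition: [hitedegut] → [hitezehut]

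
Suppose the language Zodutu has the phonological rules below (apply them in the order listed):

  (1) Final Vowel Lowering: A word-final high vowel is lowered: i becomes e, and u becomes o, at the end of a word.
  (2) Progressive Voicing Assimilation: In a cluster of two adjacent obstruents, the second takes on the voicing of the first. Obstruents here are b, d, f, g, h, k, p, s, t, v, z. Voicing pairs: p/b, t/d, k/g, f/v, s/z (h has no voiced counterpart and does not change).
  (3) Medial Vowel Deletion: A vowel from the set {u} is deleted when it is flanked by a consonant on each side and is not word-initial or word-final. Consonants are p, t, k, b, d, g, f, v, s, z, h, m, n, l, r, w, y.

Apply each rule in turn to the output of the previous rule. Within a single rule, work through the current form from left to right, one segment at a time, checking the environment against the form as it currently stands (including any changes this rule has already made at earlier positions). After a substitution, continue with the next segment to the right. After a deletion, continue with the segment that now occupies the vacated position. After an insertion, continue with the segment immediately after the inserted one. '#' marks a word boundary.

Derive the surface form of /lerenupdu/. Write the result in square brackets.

(1) Final Vowel Lowering: [lerenupdu] → [lerenupdo]
(2) Progressive Voicing Assimilation: [lerenupdo] → [lerenupto]
(3) Medial Vowel Deletion: [lerenupto] → [lerenpto]

[lerenpto]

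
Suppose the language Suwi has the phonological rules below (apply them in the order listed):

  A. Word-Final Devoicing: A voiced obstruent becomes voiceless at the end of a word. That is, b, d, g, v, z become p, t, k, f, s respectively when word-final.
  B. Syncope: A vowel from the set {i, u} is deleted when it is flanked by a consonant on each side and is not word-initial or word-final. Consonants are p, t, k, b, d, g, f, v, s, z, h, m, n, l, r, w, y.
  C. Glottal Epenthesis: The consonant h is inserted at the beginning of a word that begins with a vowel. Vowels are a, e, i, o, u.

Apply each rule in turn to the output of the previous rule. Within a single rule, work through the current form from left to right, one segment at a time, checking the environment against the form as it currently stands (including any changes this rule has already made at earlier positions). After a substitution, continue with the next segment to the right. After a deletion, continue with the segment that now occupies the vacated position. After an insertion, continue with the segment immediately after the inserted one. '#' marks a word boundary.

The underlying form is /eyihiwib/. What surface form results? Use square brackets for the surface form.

A Word-Final Devoicing: [eyihiwib] → [eyihiwip]
B Syncope: [eyihiwip] → [eyhwp]
C Glottal Epenthesis: [eyhwp] → [heyhwp]

[heyhwp]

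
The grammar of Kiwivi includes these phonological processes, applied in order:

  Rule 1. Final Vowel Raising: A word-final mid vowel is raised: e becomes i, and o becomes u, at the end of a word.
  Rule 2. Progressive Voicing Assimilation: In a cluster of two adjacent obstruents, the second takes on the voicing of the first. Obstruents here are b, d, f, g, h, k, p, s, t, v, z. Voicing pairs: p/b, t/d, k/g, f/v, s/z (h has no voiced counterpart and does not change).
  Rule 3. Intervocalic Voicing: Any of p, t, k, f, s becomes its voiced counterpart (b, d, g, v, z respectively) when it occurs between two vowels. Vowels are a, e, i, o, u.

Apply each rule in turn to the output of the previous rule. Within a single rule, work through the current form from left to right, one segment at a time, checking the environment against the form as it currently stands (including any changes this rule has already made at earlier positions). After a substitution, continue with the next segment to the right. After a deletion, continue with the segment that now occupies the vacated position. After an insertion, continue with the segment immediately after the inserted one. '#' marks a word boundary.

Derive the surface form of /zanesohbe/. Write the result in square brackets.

[zanezohpi]

Rule 1 Final Vowel Raising: [zanesohbe] → [zanesohbi]
Rule 2 Progressive Voicing Assimilation: [zanesohbi] → [zanesohpi]
Rule 3 Intervocalic Voicing: [zanesohpi] → [zanezohpi]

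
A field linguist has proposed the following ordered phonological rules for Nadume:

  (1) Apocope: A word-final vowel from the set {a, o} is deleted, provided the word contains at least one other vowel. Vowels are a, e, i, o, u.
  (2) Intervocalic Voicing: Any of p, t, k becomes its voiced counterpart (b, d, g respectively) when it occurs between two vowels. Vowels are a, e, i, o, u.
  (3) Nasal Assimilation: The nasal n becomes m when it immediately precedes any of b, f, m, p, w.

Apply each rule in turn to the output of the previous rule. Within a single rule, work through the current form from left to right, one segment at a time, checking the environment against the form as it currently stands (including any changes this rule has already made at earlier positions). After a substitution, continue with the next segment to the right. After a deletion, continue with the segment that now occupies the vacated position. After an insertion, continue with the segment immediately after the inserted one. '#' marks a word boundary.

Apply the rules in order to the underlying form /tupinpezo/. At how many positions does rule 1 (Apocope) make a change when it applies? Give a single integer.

1

(1) Apocope: [tupinpezo] → [tupinpez]
(2) Intervocalic Voicing: [tupinpez] → [tubinpez]
(3) Nasal Assimilation: [tubinpez] → [tubimpez]
Rule 1 changed 1 position(s).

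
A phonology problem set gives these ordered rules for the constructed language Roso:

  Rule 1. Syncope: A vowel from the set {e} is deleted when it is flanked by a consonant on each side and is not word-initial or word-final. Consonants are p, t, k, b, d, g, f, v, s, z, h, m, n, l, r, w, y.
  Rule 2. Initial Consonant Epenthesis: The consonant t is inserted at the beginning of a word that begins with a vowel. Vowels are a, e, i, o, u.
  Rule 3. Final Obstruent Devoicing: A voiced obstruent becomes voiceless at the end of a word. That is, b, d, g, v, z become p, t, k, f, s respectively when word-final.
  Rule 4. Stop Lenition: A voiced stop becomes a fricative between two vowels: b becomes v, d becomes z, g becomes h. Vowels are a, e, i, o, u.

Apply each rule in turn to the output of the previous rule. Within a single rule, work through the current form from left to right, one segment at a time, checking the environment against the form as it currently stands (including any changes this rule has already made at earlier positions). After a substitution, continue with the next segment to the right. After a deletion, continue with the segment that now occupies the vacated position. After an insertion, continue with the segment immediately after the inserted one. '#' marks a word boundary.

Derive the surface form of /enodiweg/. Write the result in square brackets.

Rule 1 Syncope: [enodiweg] → [enodiwg]
Rule 2 Initial Consonant Epenthesis: [enodiwg] → [tenodiwg]
Rule 3 Final Obstruent Devoicing: [tenodiwg] → [tenodiwk]
Rule 4 Stop Lenition: [tenodiwk] → [tenoziwk]

[tenoziwk]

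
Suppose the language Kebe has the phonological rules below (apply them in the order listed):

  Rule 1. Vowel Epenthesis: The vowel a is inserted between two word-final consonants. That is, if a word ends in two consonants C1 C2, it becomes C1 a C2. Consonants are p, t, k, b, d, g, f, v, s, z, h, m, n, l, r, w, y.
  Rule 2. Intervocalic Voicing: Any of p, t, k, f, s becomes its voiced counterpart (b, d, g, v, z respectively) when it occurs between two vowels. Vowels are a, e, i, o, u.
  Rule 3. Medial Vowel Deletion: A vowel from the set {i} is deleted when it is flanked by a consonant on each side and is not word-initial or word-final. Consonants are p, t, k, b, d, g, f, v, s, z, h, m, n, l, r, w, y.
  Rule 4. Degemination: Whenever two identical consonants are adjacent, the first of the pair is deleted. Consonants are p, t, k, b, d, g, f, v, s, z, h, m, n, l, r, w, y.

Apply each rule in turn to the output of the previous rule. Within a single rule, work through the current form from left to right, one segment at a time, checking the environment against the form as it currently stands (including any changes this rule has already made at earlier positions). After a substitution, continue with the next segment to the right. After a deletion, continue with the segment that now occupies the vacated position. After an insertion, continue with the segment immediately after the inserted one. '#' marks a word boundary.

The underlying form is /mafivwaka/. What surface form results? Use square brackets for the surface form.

Rule 1 Vowel Epenthesis: no change — [mafivwaka]
Rule 2 Intervocalic Voicing: [mafivwaka] → [mavivwaga]
Rule 3 Medial Vowel Deletion: [mavivwaga] → [mavvwaga]
Rule 4 Degemination: [mavvwaga] → [mavwaga]

[mavwaga]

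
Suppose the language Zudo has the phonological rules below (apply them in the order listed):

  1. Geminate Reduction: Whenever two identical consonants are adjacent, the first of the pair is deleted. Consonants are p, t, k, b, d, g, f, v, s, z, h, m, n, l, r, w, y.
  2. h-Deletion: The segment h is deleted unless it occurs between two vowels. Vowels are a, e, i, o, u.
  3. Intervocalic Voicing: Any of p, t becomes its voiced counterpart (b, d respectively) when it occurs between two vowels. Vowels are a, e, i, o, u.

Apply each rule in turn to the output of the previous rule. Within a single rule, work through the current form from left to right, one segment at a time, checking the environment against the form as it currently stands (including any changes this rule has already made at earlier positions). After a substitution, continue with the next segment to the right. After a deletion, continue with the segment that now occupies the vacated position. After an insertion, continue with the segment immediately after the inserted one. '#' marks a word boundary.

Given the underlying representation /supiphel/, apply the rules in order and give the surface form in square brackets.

1 Geminate Reduction: no change — [supiphel]
2 h-Deletion: [supiphel] → [supipel]
3 Intervocalic Voicing: [supipel] → [subibel]

[subibel]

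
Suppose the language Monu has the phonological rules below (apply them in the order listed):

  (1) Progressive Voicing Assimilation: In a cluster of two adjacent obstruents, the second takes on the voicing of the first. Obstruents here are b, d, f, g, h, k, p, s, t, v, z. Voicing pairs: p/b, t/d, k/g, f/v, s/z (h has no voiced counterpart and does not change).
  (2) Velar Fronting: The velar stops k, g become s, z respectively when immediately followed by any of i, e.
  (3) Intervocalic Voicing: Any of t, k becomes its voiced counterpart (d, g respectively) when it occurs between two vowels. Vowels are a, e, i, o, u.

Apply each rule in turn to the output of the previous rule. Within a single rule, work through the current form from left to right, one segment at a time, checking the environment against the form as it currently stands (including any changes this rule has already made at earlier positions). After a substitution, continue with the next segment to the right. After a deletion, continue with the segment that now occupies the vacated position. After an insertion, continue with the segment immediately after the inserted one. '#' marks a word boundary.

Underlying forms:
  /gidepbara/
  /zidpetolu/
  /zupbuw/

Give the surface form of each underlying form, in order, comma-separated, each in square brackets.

[zideppara], [zidbedolu], [zuppuw]

/gidepbara/:
  (1) Progressive Voicing Assimilation: [gidepbara] → [gideppara]
  (2) Velar Fronting: [gideppara] → [zideppara]
  (3) Intervocalic Voicing: no change — [zideppara]
/zidpetolu/:
  (1) Progressive Voicing Assimilation: [zidpetolu] → [zidbetolu]
  (2) Velar Fronting: no change — [zidbetolu]
  (3) Intervocalic Voicing: [zidbetolu] → [zidbedolu]
/zupbuw/:
  (1) Progressive Voicing Assimilation: [zupbuw] → [zuppuw]
  (2) Velar Fronting: no change — [zuppuw]
  (3) Intervocalic Voicing: no change — [zuppuw]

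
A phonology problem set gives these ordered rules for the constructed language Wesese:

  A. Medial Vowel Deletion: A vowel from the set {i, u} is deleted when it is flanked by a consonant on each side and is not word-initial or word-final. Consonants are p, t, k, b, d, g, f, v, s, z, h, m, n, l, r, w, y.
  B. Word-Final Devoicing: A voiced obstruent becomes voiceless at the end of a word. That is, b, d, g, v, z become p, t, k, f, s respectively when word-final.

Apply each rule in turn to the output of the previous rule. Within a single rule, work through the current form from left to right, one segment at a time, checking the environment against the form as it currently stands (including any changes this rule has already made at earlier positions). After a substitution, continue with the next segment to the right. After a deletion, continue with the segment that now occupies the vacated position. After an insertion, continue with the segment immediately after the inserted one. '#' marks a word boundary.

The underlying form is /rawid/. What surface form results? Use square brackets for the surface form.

A Medial Vowel Deletion: [rawid] → [rawd]
B Word-Final Devoicing: [rawd] → [rawt]

[rawt]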